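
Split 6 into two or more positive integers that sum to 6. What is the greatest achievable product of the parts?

9

Let m[k] be the best product for length k (with at least one cut). For each first piece i, the rest contributes max(k−i, m[k−i]).
m[2] = 1*max(1,0) = 1*1 = 1
m[3] = 1*max(2,1) = 1*2 = 2
m[4] = 2*max(2,1) = 2*2 = 4
m[5] = 2*max(3,2) = 2*3 = 6
m[6] = 3*max(3,2) = 3*3 = 9
One optimal split: 3 + 3; product 3*3 = 9.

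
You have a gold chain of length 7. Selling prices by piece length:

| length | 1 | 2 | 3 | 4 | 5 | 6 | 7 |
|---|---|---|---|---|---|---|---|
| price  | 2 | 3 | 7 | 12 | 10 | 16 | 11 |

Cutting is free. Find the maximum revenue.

19

Consider every possible first cut. v[k] is the best of p[i]+v[k−i] over all sellable i≤k.
v[1] = 2
v[2] = 4  (first piece 1, then v[1]=2)
v[3] = 7
v[4] = 12
v[5] = 14  (first piece 1, then v[4]=12)
v[6] = 16  (first piece 1, then v[5]=14)
v[7] = 19  (first piece 3, then v[4]=12)
One optimal cutting: 4 + 3 → $12 + $7 = $19.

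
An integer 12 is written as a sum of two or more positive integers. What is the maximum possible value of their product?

81

Let f[k] be the best product for length k (with at least one cut). For each first piece i, the rest contributes max(k−i, f[k−i]).
Small cases: f[2]=1, f[3]=2, f[4]=4, f[5]=6, f[6]=9, f[7]=12.
f[8] = 2*max(6,9) = 2*9 = 18
f[9] = 3*max(6,9) = 3*9 = 27
f[10] = 2*max(8,18) = 2*18 = 36
f[11] = 2*max(9,27) = 2*27 = 54
f[12] = 3*max(9,27) = 3*27 = 81
One optimal split: 3 + 3 + 3 + 3; product 3*3*3*3 = 81.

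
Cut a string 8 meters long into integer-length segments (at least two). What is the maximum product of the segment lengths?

18

Define prod[k] = max over 1≤i<k of i · max(k−i, prod[k−i]); the inner max lets the remainder stay uncut if that's better.
Small cases: prod[2]=1, prod[3]=2.
prod[4] = max(1×3, 2×2, 3×1) = 4
prod[5] = max(1×4, 2×3, 3×2, 4×1) = 6
prod[6] = max(1×6, 2×4, 3×3, 4×2, 5×1) = 9
prod[7] = max(1×9, 2×6, 3×4, 4×3, 5×2, 6×1) = 12
prod[8] = max(1×12, 2×9, 3×6, …, 6×2, 7×1) = 18
One optimal split: 3 + 3 + 2; product 3×3×2 = 18.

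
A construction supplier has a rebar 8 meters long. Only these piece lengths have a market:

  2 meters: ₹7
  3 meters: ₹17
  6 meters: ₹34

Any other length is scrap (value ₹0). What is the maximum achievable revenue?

41

Build f[k] bottom-up: f[k] = max over allowed piece i of (p[i] + f[k−i]).
f[1] = 0
f[2] = 7
f[3] = max(7+0, 17+0) = 17
f[4] = max(7+7, 17+0) = 17
f[5] = max(7+17, 17+7) = 24
f[6] = max(7+17, 17+17, 34+0) = 34
f[7] = max(7+24, 17+17, 34+0) = 34
f[8] = max(7+34, 17+24, 34+7) = 41
One optimal cutting: 3 + 3 + 2 → ₹41.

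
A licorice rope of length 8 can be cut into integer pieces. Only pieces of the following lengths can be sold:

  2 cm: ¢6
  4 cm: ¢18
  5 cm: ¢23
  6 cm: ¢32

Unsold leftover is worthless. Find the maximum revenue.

38

Let f[k] be the best obtainable value from length k. For each k, try every first piece i and keep the best of price[i] + f[k−i].
f[1] = 0
f[2] = 6
f[3] = 6
f[4] = max(6+6, 18+0) = 18
f[5] = max(6+6, 18+0, 23+0) = 23
f[6] = max(6+18, 18+6, 23+0, 32+0) = 32
f[7] = max(6+23, 18+6, 23+6, 32+0) = 32
f[8] = max(6+32, 18+18, 23+6, 32+6) = 38
One optimal cutting: 6 + 2 → ¢38.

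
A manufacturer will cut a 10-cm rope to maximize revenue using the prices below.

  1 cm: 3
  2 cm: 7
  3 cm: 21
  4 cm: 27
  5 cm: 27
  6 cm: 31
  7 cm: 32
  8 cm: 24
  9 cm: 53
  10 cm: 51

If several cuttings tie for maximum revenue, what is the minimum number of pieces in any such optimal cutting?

Let r[k] be the best obtainable value from length k. For each k, try every first piece i and keep the best of price[i] + r[k−i].
r[1] = 3
r[2] = max(3+3, 7+0) = 7
r[3] = max(3+7, 7+3, 21+0) = 21
r[4] = max(3+21, 7+7, 21+3, 27+0) = 27
r[5] = max(3+27, 7+21, 21+7, 27+3, 27+0) = 30
r[6] = max(3+30, 7+27, 21+21, 27+7, 27+3, 31+0) = 42
r[7] = max(3+42, 7+30, 21+27, …, 31+3, 32+0) = 48
r[8] = max(3+48, 7+42, 21+30, …, 32+3, 24+0) = 54
r[9] = max(3+54, 7+48, 21+42, …, 24+3, 53+0) = 63
r[10] = max(3+63, 7+54, 21+48, …, 53+3, 51+0) = 69
Maximum revenue is 69.
Now minimize piece count subject to staying optimal: for each k, pieces[k] = 1 + min over i with p[i]+r[k−i]=r[k] of pieces[k−i].
pieces[7] = 2
pieces[8] = 2
pieces[9] = 3
pieces[10] = 3

3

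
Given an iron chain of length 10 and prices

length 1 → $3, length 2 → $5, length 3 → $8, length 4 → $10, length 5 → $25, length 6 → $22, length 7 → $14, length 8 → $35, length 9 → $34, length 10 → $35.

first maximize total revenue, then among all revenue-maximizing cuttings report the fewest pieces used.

2

Let r[k] be the best obtainable value from length k. For each k, try every first piece i and keep the best of price[i] + r[k−i].
r[1] = 3
r[2] = max(3+3, 5+0) = 6
r[3] = max(3+6, 5+3, 8+0) = 9
r[4] = max(3+9, 5+6, 8+3, 10+0) = 12
r[5] = max(3+12, 5+9, 8+6, 10+3, 25+0) = 25
r[6] = max(3+25, 5+12, 8+9, 10+6, 25+3, 22+0) = 28
r[7] = max(3+28, 5+25, 8+12, …, 22+3, 14+0) = 31
r[8] = max(3+31, 5+28, 8+25, …, 14+3, 35+0) = 35
r[9] = max(3+35, 5+31, 8+28, …, 35+3, 34+0) = 38
r[10] = max(3+38, 5+35, 8+31, …, 34+3, 35+0) = 50
Maximum revenue is $50.
Now minimize piece count subject to staying optimal: for each k, pieces[k] = 1 + min over i with p[i]+r[k−i]=r[k] of pieces[k−i].
pieces[7] = 3
pieces[8] = 1
pieces[9] = 2
pieces[10] = 2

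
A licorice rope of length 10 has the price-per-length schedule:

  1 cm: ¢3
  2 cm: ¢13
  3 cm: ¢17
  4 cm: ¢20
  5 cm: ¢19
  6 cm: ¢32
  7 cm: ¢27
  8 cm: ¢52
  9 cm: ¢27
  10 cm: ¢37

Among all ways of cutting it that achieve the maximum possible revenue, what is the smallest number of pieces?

Let r[k] be the best obtainable value from length k. For each k, try every first piece i and keep the best of price[i] + r[k−i].
r[1] = 3
r[2] = 13
r[3] = 17
r[4] = 26  (first piece 2, then r[2]=13)
r[5] = 30  (first piece 2, then r[3]=17)
r[6] = 39  (first piece 2, then r[4]=26)
r[7] = 43  (first piece 2, then r[5]=30)
r[8] = 52  (first piece 2, then r[6]=39)
r[9] = 56  (first piece 2, then r[7]=43)
r[10] = 65  (first piece 2, then r[8]=52)
Maximum revenue is ¢65.
Now minimize piece count subject to staying optimal: for each k, pieces[k] = 1 + min over i with p[i]+r[k−i]=r[k] of pieces[k−i].
pieces[7] = 3
pieces[8] = 1
pieces[9] = 4
pieces[10] = 2

2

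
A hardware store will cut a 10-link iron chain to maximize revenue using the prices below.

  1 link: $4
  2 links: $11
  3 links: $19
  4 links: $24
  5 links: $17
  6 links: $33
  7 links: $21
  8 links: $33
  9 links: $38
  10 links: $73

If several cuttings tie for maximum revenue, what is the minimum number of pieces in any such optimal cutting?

Let r[k] be the best obtainable value from length k. For each k, try every first piece i and keep the best of price[i] + r[k−i].
r[1] = 4
r[2] = max(4+4, 11+0) = 11
r[3] = max(4+11, 11+4, 19+0) = 19
r[4] = max(4+19, 11+11, 19+4, 24+0) = 24
r[5] = max(4+24, 11+19, 19+11, 24+4, 17+0) = 30
r[6] = max(4+30, 11+24, 19+19, 24+11, 17+4, 33+0) = 38
r[7] = max(4+38, 11+30, 19+24, …, 33+4, 21+0) = 43
r[8] = max(4+43, 11+38, 19+30, …, 21+4, 33+0) = 49
r[9] = max(4+49, 11+43, 19+38, …, 33+4, 38+0) = 57
r[10] = max(4+57, 11+49, 19+43, …, 38+4, 73+0) = 73
Maximum revenue is $73.
Now minimize piece count subject to staying optimal: for each k, pieces[k] = 1 + min over i with p[i]+r[k−i]=r[k] of pieces[k−i].
pieces[7] = 2
pieces[8] = 3
pieces[9] = 3
pieces[10] = 1

1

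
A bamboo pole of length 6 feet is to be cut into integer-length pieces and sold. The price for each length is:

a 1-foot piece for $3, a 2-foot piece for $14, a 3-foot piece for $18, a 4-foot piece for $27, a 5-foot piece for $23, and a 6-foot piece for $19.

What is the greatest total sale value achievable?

42

Let R[k] be the best obtainable value from length k. For each k, try every first piece i and keep the best of price[i] + R[k−i].
R[1] = 3
R[2] = max(3+3, 14+0) = 14
R[3] = max(3+14, 14+3, 18+0) = 18
R[4] = max(3+18, 14+14, 18+3, 27+0) = 28
R[5] = max(3+28, 14+18, 18+14, 27+3, 23+0) = 32
R[6] = max(3+32, 14+28, 18+18, 27+14, 23+3, 19+0) = 42
One optimal cutting: 2 + 2 + 2 → $14 + $14 + $14 = $42.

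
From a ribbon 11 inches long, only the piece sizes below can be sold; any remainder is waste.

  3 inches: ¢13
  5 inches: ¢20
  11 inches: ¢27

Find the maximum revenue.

Consider every possible first cut. f[k] is the best of p[i]+f[k−i] over all sellable i≤k.
f[1] = 0
f[2] = 0
f[3] = 13
f[4] = 13
f[5] = 20
f[6] = 26  (first piece 3, then f[3]=13)
f[7] = 26
f[8] = 33  (first piece 3, then f[5]=20)
f[9] = 39  (first piece 3, then f[6]=26)
f[10] = 40  (first piece 5, then f[5]=20)
f[11] = 46  (first piece 3, then f[8]=33)
One optimal cutting: 5 + 3 + 3 → ¢46.

46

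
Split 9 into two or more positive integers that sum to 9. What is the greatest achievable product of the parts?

27

Let prod[k] be the best product for length k (with at least one cut). For each first piece i, the rest contributes max(k−i, prod[k−i]).
Small cases: prod[2]=1, prod[3]=2.
prod[4] = 2*max(2,1) = 2*2 = 4
prod[5] = 2*max(3,2) = 2*3 = 6
prod[6] = 3*max(3,2) = 3*3 = 9
prod[7] = 2*max(5,6) = 2*6 = 12
prod[8] = 2*max(6,9) = 2*9 = 18
prod[9] = 3*max(6,9) = 3*9 = 27
One optimal split: 3 + 3 + 3; product 3*3*3 = 27.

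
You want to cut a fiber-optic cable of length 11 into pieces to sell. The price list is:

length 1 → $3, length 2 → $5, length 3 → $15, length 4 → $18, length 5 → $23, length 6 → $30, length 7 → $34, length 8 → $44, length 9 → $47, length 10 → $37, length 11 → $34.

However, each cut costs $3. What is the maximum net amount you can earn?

56

Consider every possible first cut. r[k] is the best of p[i]+r[k−i] over all sellable i≤k, charging 3 whenever i<k.
r[1] = 3
r[2] = 5
r[3] = 15
r[4] = 18
r[5] = 23
r[6] = 30
r[7] = 34
r[8] = 44
r[9] = 47
r[10] = 47  (first piece 1, then r[9]=47)
r[11] = 56  (first piece 3, then r[8]=44)
One optimal plan: pieces 8 + 3 (1 cut) → $59 − $3 = $56.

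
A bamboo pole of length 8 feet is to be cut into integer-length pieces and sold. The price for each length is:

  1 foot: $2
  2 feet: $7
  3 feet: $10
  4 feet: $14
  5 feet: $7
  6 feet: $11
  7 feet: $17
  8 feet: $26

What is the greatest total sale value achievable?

28

Let best[k] be the best obtainable value from length k. For each k, try every first piece i and keep the best of price[i] + best[k−i].
best[1] = 2
best[2] = max(2+2, 7+0) = 7
best[3] = max(2+7, 7+2, 10+0) = 10
best[4] = max(2+10, 7+7, 10+2, 14+0) = 14
best[5] = max(2+14, 7+10, 10+7, 14+2, 7+0) = 17
best[6] = max(2+17, 7+14, 10+10, 14+7, 7+2, 11+0) = 21
best[7] = max(2+21, 7+17, 10+14, …, 11+2, 17+0) = 24
best[8] = max(2+24, 7+21, 10+17, …, 17+2, 26+0) = 28
One optimal cutting: 2 + 2 + 2 + 2 → $7 + $7 + $7 + $7 = $28.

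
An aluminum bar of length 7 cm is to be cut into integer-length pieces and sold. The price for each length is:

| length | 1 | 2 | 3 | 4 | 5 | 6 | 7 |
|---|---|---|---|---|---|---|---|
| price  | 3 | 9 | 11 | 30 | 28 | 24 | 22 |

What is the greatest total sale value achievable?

42

Let R[k] be the best obtainable value from length k. For each k, try every first piece i and keep the best of price[i] + R[k−i].
R[1] = 3
R[2] = 9
R[3] = 12  (first piece 1, then R[2]=9)
R[4] = 30
R[5] = 33  (first piece 1, then R[4]=30)
R[6] = 39  (first piece 2, then R[4]=30)
R[7] = 42  (first piece 1, then R[6]=39)
One optimal cutting: 4 + 2 + 1 → $30 + $9 + $3 = $42.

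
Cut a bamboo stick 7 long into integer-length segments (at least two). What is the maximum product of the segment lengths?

Let prod[k] be the best product for length k (with at least one cut). For each first piece i, the rest contributes max(k−i, prod[k−i]).
prod[2] = 1*max(1,0) = 1*1 = 1
prod[3] = 1*max(2,1) = 1*2 = 2
prod[4] = 2*max(2,1) = 2*2 = 4
prod[5] = 2*max(3,2) = 2*3 = 6
prod[6] = 3*max(3,2) = 3*3 = 9
prod[7] = 2*max(5,6) = 2*6 = 12
One optimal split: 3 + 2 + 2; product 3*2*2 = 12.

12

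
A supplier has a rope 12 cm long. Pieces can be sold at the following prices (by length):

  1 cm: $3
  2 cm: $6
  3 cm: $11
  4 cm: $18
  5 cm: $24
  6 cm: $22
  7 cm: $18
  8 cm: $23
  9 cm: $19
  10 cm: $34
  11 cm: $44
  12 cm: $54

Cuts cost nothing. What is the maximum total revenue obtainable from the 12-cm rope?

54

Build r[k] bottom-up: r[k] = max over allowed piece i of (p[i] + r[k−i]).
r[1] = 3
r[2] = 6  (first piece 1, then r[1]=3)
r[3] = 11
r[4] = 18
r[5] = 24
r[6] = 27  (first piece 1, then r[5]=24)
r[7] = 30  (first piece 1, then r[6]=27)
r[8] = 36  (first piece 4, then r[4]=18)
r[9] = 42  (first piece 4, then r[5]=24)
r[10] = 48  (first piece 5, then r[5]=24)
r[11] = 51  (first piece 1, then r[10]=48)
r[12] = 54  (first piece 1, then r[11]=51)
One optimal cutting: 5 + 5 + 1 + 1 → $24 + $24 + $3 + $3 = $54.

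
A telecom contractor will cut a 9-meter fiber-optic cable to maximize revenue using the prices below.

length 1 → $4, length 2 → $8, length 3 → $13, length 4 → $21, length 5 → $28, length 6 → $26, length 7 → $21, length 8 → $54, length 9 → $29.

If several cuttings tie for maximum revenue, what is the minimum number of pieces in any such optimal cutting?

2

Let r[k] be the best obtainable value from length k. For each k, try every first piece i and keep the best of price[i] + r[k−i].
r[1] = 4
r[2] = max(4+4, 8+0) = 8
r[3] = max(4+8, 8+4, 13+0) = 13
r[4] = max(4+13, 8+8, 13+4, 21+0) = 21
r[5] = max(4+21, 8+13, 13+8, 21+4, 28+0) = 28
r[6] = max(4+28, 8+21, 13+13, 21+8, 28+4, 26+0) = 32
r[7] = max(4+32, 8+28, 13+21, …, 26+4, 21+0) = 36
r[8] = max(4+36, 8+32, 13+28, …, 21+4, 54+0) = 54
r[9] = max(4+54, 8+36, 13+32, …, 54+4, 29+0) = 58
Maximum revenue is $58.
Now minimize piece count subject to staying optimal: for each k, pieces[k] = 1 + min over i with p[i]+r[k−i]=r[k] of pieces[k−i].
pieces[6] = 2
pieces[7] = 2
pieces[8] = 1
pieces[9] = 2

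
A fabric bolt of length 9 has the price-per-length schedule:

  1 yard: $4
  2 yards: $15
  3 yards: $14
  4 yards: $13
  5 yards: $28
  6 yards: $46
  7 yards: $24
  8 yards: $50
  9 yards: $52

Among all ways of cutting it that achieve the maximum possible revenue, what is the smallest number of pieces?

Consider every possible first cut. r[k] is the best of p[i]+r[k−i] over all sellable i≤k.
r[1] = 4
r[2] = 15
r[3] = 19  (first piece 1, then r[2]=15)
r[4] = 30  (first piece 2, then r[2]=15)
r[5] = 34  (first piece 1, then r[4]=30)
r[6] = 46
r[7] = 50  (first piece 1, then r[6]=46)
r[8] = 61  (first piece 2, then r[6]=46)
r[9] = 65  (first piece 1, then r[8]=61)
Maximum revenue is $65.
Now minimize piece count subject to staying optimal: for each k, pieces[k] = 1 + min over i with p[i]+r[k−i]=r[k] of pieces[k−i].
pieces[6] = 1
pieces[7] = 2
pieces[8] = 2
pieces[9] = 3

3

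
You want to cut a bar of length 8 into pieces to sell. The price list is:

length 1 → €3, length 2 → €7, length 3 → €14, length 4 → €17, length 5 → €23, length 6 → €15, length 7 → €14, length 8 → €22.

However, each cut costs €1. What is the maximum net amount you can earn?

Build net[k] bottom-up: net[k] = max over allowed piece i of (p[i] + net[k−i]) − 1 per cut.
net[1] = 3
net[2] = 7
net[3] = 14
net[4] = 17
net[5] = 23
net[6] = 27  (first piece 3, then net[3]=14)
net[7] = 30  (first piece 3, then net[4]=17)
net[8] = 36  (first piece 3, then net[5]=23)
One optimal plan: pieces 5 + 3 (1 cut) → €37 − €1 = €36.

36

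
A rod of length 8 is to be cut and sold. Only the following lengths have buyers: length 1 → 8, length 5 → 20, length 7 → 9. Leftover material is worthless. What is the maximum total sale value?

64

Build best[k] bottom-up: best[k] = max over allowed piece i of (p[i] + best[k−i]).
best[1] = 8
best[2] = 16  (first piece 1, then best[1]=8)
best[3] = 24  (first piece 1, then best[2]=16)
best[4] = 32  (first piece 1, then best[3]=24)
best[5] = max(8+32, 20+0) = 40
best[6] = max(8+40, 20+8) = 48
best[7] = max(8+48, 20+16, 9+0) = 56
best[8] = max(8+56, 20+24, 9+8) = 64
One optimal cutting: 1 + 1 + 1 + 1 + 1 + 1 + 1 + 1 → 64.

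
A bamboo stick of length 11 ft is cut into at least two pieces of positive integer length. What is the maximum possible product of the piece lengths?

54

Let g[k] be the best product for length k (with at least one cut). For each first piece i, the rest contributes max(k−i, g[k−i]).
g[2] = 1·max(1,0) = 1·1 = 1
g[3] = 1·max(2,1) = 1·2 = 2
g[4] = 2·max(2,1) = 2·2 = 4
g[5] = 2·max(3,2) = 2·3 = 6
g[6] = 3·max(3,2) = 3·3 = 9
g[7] = 2·max(5,6) = 2·6 = 12
g[8] = 2·max(6,9) = 2·9 = 18
g[9] = 3·max(6,9) = 3·9 = 27
g[10] = 2·max(8,18) = 2·18 = 36
g[11] = 2·max(9,27) = 2·27 = 54
One optimal split: 3 + 3 + 3 + 2; product 3·3·3·2 = 54.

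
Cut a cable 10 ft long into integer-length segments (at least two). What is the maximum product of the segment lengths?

Define g[k] = max over 1≤i<k of i · max(k−i, g[k−i]); the inner max lets the remainder stay uncut if that's better.
g[2] = 1·max(1,0) = 1·1 = 1
g[3] = max(1·2, 2·1) = 2
g[4] = max(1·3, 2·2, 3·1) = 4
g[5] = max(1·4, 2·3, 3·2, 4·1) = 6
g[6] = max(1·6, 2·4, 3·3, 4·2, 5·1) = 9
g[7] = max(1·9, 2·6, 3·4, 4·3, 5·2, 6·1) = 12
g[8] = max(1·12, 2·9, 3·6, …, 6·2, 7·1) = 18
g[9] = max(1·18, 2·12, 3·9, …, 7·2, 8·1) = 27
g[10] = max(1·27, 2·18, 3·12, …, 8·2, 9·1) = 36
One optimal split: 3 + 3 + 2 + 2; product 3·3·2·2 = 36.

36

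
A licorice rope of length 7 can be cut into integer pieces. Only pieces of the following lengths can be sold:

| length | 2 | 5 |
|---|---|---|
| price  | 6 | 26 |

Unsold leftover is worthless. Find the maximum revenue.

Build best[k] bottom-up: best[k] = max over allowed piece i of (p[i] + best[k−i]).
best[1] = 0
best[2] = 6
best[3] = 6
best[4] = 12  (first piece 2, then best[2]=6)
best[5] = 26
best[6] = 26
best[7] = 32  (first piece 2, then best[5]=26)
One optimal cutting: 5 + 2 → ¢32.

32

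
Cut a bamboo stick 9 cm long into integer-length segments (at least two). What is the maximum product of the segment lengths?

Define P[k] = max over 1≤i<k of i · max(k−i, P[k−i]); the inner max lets the remainder stay uncut if that's better.
Small cases: P[2]=1, P[3]=2, P[4]=4.
P[5] = max(1×4, 2×3, 3×2, 4×1) = 6
P[6] = max(1×6, 2×4, 3×3, 4×2, 5×1) = 9
P[7] = max(1×9, 2×6, 3×4, 4×3, 5×2, 6×1) = 12
P[8] = max(1×12, 2×9, 3×6, …, 6×2, 7×1) = 18
P[9] = max(1×18, 2×12, 3×9, …, 7×2, 8×1) = 27
One optimal split: 3 + 3 + 3; product 3×3×3 = 27.

27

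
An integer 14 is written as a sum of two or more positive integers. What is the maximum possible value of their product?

Define P[k] = max over 1≤i<k of i · max(k−i, P[k−i]); the inner max lets the remainder stay uncut if that's better.
Small cases: P[2]=1, P[3]=2, P[4]=4, P[5]=6, P[6]=9.
P[7] = 2*max(5,6) = 2*6 = 12
P[8] = 2*max(6,9) = 2*9 = 18
P[9] = 3*max(6,9) = 3*9 = 27
P[10] = 2*max(8,18) = 2*18 = 36
P[11] = 2*max(9,27) = 2*27 = 54
P[12] = 3*max(9,27) = 3*27 = 81
P[13] = 2*max(11,54) = 2*54 = 108
P[14] = 2*max(12,81) = 2*81 = 162
One optimal split: 3 + 3 + 3 + 3 + 2; product 3*3*3*3*2 = 162.

162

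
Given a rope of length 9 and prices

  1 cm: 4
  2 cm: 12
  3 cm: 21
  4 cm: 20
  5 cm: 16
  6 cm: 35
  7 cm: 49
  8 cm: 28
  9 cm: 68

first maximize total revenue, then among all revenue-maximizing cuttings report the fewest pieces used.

Let r[k] be the best obtainable value from length k. For each k, try every first piece i and keep the best of price[i] + r[k−i].
r[1] = 4
r[2] = max(4+4, 12+0) = 12
r[3] = max(4+12, 12+4, 21+0) = 21
r[4] = max(4+21, 12+12, 21+4, 20+0) = 25
r[5] = max(4+25, 12+21, 21+12, 20+4, 16+0) = 33
r[6] = max(4+33, 12+25, 21+21, 20+12, 16+4, 35+0) = 42
r[7] = max(4+42, 12+33, 21+25, …, 35+4, 49+0) = 49
r[8] = max(4+49, 12+42, 21+33, …, 49+4, 28+0) = 54
r[9] = max(4+54, 12+49, 21+42, …, 28+4, 68+0) = 68
Maximum revenue is 68.
Now minimize piece count subject to staying optimal: for each k, pieces[k] = 1 + min over i with p[i]+r[k−i]=r[k] of pieces[k−i].
pieces[6] = 2
pieces[7] = 1
pieces[8] = 3
pieces[9] = 1

1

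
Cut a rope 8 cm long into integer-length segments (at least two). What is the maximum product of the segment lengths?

Let prod[k] be the best product for length k (with at least one cut). For each first piece i, the rest contributes max(k−i, prod[k−i]).
Small cases: prod[2]=1, prod[3]=2.
prod[4] = max(1·3, 2·2, 3·1) = 4
prod[5] = max(1·4, 2·3, 3·2, 4·1) = 6
prod[6] = max(1·6, 2·4, 3·3, 4·2, 5·1) = 9
prod[7] = max(1·9, 2·6, 3·4, 4·3, 5·2, 6·1) = 12
prod[8] = max(1·12, 2·9, 3·6, …, 6·2, 7·1) = 18
One optimal split: 3 + 3 + 2; product 3·3·2 = 18.

18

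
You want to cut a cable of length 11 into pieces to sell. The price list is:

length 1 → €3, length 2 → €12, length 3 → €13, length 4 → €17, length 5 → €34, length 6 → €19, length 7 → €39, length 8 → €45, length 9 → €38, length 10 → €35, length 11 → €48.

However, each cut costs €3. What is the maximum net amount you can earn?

Consider every possible first cut. r[k] is the best of p[i]+r[k−i] over all sellable i≤k, charging 3 whenever i<k.
r[1] = 3
r[2] = max(3+3-3, 12+0) = 12
r[3] = max(3+12-3, 12+3-3, 13+0) = 13
r[4] = max(3+13-3, 12+12-3, 13+3-3, 17+0) = 21
r[5] = max(3+21-3, 12+13-3, 13+12-3, 17+3-3, 34+0) = 34
r[6] = max(3+34-3, 12+21-3, 13+13-3, 17+12-3, 34+3-3, 19+0) = 34
r[7] = max(3+34-3, 12+34-3, 13+21-3, …, 19+3-3, 39+0) = 43
r[8] = max(3+43-3, 12+34-3, 13+34-3, …, 39+3-3, 45+0) = 45
r[9] = max(3+45-3, 12+43-3, 13+34-3, …, 45+3-3, 38+0) = 52
r[10] = max(3+52-3, 12+45-3, 13+43-3, …, 38+3-3, 35+0) = 65
r[11] = max(3+65-3, 12+52-3, 13+45-3, …, 35+3-3, 48+0) = 65
One optimal plan: pieces 5 + 5 + 1 (2 cuts) → €71 − €6 = €65.

65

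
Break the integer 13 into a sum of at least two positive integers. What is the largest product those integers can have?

Fill g[k] for k=2..13: at each k try every first piece i and multiply by the better of (k−i) uncut or g[k−i].
Small cases: g[2]=1, g[3]=2, g[4]=4, g[5]=6, g[6]=9, g[7]=12, g[8]=18.
g[9] = max(1*18, 2*12, 3*9, …, 7*2, 8*1) = 27
g[10] = max(1*27, 2*18, 3*12, …, 8*2, 9*1) = 36
g[11] = max(1*36, 2*27, 3*18, …, 9*2, 10*1) = 54
g[12] = max(1*54, 2*36, 3*27, …, 10*2, 11*1) = 81
g[13] = max(1*81, 2*54, 3*36, …, 11*2, 12*1) = 108
One optimal split: 3 + 3 + 3 + 2 + 2; product 3*3*3*2*2 = 108.

108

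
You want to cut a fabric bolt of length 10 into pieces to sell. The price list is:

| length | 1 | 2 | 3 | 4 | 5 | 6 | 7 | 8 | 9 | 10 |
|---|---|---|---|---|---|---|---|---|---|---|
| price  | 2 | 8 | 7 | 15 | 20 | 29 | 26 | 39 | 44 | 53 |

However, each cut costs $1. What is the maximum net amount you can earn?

53

Build r[k] bottom-up: r[k] = max over allowed piece i of (p[i] + r[k−i]) − 1 per cut.
r[1] = 2
r[2] = max(2+2-1, 8+0) = 8
r[3] = max(2+8-1, 8+2-1, 7+0) = 9
r[4] = max(2+9-1, 8+8-1, 7+2-1, 15+0) = 15
r[5] = max(2+15-1, 8+9-1, 7+8-1, 15+2-1, 20+0) = 20
r[6] = max(2+20-1, 8+15-1, 7+9-1, 15+8-1, 20+2-1, 29+0) = 29
r[7] = max(2+29-1, 8+20-1, 7+15-1, …, 29+2-1, 26+0) = 30
r[8] = max(2+30-1, 8+29-1, 7+20-1, …, 26+2-1, 39+0) = 39
r[9] = max(2+39-1, 8+30-1, 7+29-1, …, 39+2-1, 44+0) = 44
r[10] = max(2+44-1, 8+39-1, 7+30-1, …, 44+2-1, 53+0) = 53
Best is to make no cuts and sell whole for $53.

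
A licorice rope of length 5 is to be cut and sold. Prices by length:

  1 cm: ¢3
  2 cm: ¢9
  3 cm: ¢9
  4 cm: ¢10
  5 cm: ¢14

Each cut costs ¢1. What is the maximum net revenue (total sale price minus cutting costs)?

19

Consider every possible first cut. r[k] is the best of p[i]+r[k−i] over all sellable i≤k, charging 1 whenever i<k.
r[1] = 3
r[2] = max(3+3-1, 9+0) = 9
r[3] = max(3+9-1, 9+3-1, 9+0) = 11
r[4] = max(3+11-1, 9+9-1, 9+3-1, 10+0) = 17
r[5] = max(3+17-1, 9+11-1, 9+9-1, 10+3-1, 14+0) = 19
One optimal plan: pieces 2 + 2 + 1 (2 cuts) → ¢21 − ¢2 = ¢19.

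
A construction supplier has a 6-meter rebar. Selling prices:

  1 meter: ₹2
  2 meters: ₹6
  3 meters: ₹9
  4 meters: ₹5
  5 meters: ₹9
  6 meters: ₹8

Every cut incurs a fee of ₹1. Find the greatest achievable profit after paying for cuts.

Consider every possible first cut. net[k] is the best of p[i]+net[k−i] over all sellable i≤k, charging 1 whenever i<k.
net[1] = 2
net[2] = max(2+2-1, 6+0) = 6
net[3] = max(2+6-1, 6+2-1, 9+0) = 9
net[4] = max(2+9-1, 6+6-1, 9+2-1, 5+0) = 11
net[5] = max(2+11-1, 6+9-1, 9+6-1, 5+2-1, 9+0) = 14
net[6] = max(2+14-1, 6+11-1, 9+9-1, 5+6-1, 9+2-1, 8+0) = 17
One optimal plan: pieces 3 + 3 (1 cut) → ₹18 − ₹1 = ₹17.

17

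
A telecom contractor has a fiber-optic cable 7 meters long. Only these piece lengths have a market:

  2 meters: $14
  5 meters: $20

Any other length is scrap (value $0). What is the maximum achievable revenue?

42

Consider every possible first cut. f[k] is the best of p[i]+f[k−i] over all sellable i≤k.
f[1] = 0
f[2] = 14
f[3] = 14
f[4] = 28  (first piece 2, then f[2]=14)
f[5] = max(14+14, 20+0) = 28
f[6] = max(14+28, 20+0) = 42
f[7] = max(14+28, 20+14) = 42
One optimal cutting: pieces 2 + 2 + 2 with 1 meter of scrap → $42.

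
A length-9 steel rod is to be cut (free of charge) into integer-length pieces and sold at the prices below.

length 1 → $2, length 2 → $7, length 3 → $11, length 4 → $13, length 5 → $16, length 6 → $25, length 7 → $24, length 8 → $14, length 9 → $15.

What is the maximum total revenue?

Build best[k] bottom-up: best[k] = max over allowed piece i of (p[i] + best[k−i]).
best[1] = 2
best[2] = max(2+2, 7+0) = 7
best[3] = max(2+7, 7+2, 11+0) = 11
best[4] = max(2+11, 7+7, 11+2, 13+0) = 14
best[5] = max(2+14, 7+11, 11+7, 13+2, 16+0) = 18
best[6] = max(2+18, 7+14, 11+11, 13+7, 16+2, 25+0) = 25
best[7] = max(2+25, 7+18, 11+14, …, 25+2, 24+0) = 27
best[8] = max(2+27, 7+25, 11+18, …, 24+2, 14+0) = 32
best[9] = max(2+32, 7+27, 11+25, …, 14+2, 15+0) = 36
One optimal cutting: 6 + 3 → $25 + $11 = $36.

36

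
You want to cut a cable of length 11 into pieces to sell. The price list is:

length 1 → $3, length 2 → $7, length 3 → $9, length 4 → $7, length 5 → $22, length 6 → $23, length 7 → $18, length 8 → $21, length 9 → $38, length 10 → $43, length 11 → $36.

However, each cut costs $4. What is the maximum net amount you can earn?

Consider every possible first cut. r[k] is the best of p[i]+r[k−i] over all sellable i≤k, charging 4 whenever i<k.
r[1] = 3
r[2] = max(3+3-4, 7+0) = 7
r[3] = max(3+7-4, 7+3-4, 9+0) = 9
r[4] = max(3+9-4, 7+7-4, 9+3-4, 7+0) = 10
r[5] = max(3+10-4, 7+9-4, 9+7-4, 7+3-4, 22+0) = 22
r[6] = max(3+22-4, 7+10-4, 9+9-4, 7+7-4, 22+3-4, 23+0) = 23
r[7] = max(3+23-4, 7+22-4, 9+10-4, …, 23+3-4, 18+0) = 25
r[8] = max(3+25-4, 7+23-4, 9+22-4, …, 18+3-4, 21+0) = 27
r[9] = max(3+27-4, 7+25-4, 9+23-4, …, 21+3-4, 38+0) = 38
r[10] = max(3+38-4, 7+27-4, 9+25-4, …, 38+3-4, 43+0) = 43
r[11] = max(3+43-4, 7+38-4, 9+27-4, …, 43+3-4, 36+0) = 42
One optimal plan: pieces 10 + 1 (1 cut) → $46 − $4 = $42.

42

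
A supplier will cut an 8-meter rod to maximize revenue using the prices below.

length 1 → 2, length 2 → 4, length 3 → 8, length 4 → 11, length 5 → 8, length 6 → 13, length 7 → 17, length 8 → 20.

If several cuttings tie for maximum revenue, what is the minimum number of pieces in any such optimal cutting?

Let r[k] be the best obtainable value from length k. For each k, try every first piece i and keep the best of price[i] + r[k−i].
r[1] = 2
r[2] = 4  (first piece 1, then r[1]=2)
r[3] = 8
r[4] = 11
r[5] = 13  (first piece 1, then r[4]=11)
r[6] = 16  (first piece 3, then r[3]=8)
r[7] = 19  (first piece 3, then r[4]=11)
r[8] = 22  (first piece 4, then r[4]=11)
Maximum revenue is 22.
Now minimize piece count subject to staying optimal: for each k, pieces[k] = 1 + min over i with p[i]+r[k−i]=r[k] of pieces[k−i].
pieces[5] = 2
pieces[6] = 2
pieces[7] = 2
pieces[8] = 2

2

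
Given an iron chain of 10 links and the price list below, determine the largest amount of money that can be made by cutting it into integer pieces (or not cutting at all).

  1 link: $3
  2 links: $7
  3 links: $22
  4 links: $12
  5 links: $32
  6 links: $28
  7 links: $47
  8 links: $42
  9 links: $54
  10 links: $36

69

Let v[k] be the best obtainable value from length k. For each k, try every first piece i and keep the best of price[i] + v[k−i].
v[1] = 3
v[2] = 7
v[3] = 22
v[4] = 25  (first piece 1, then v[3]=22)
v[5] = 32
v[6] = 44  (first piece 3, then v[3]=22)
v[7] = 47  (first piece 1, then v[6]=44)
v[8] = 54  (first piece 3, then v[5]=32)
v[9] = 66  (first piece 3, then v[6]=44)
v[10] = 69  (first piece 1, then v[9]=66)
One optimal cutting: 3 + 3 + 3 + 1 → $22 + $22 + $22 + $3 = $69.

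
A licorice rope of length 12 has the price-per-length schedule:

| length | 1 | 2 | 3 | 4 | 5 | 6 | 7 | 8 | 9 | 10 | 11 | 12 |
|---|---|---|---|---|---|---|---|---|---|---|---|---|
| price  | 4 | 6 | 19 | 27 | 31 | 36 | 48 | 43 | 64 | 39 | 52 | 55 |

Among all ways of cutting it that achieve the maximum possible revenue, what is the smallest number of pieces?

Consider every possible first cut. r[k] is the best of p[i]+r[k−i] over all sellable i≤k.
r[1] = 4
r[2] = 8  (first piece 1, then r[1]=4)
r[3] = 19
r[4] = 27
r[5] = 31  (first piece 1, then r[4]=27)
r[6] = 38  (first piece 3, then r[3]=19)
r[7] = 48
r[8] = 54  (first piece 4, then r[4]=27)
r[9] = 64
r[10] = 68  (first piece 1, then r[9]=64)
r[11] = 75  (first piece 4, then r[7]=48)
r[12] = 83  (first piece 3, then r[9]=64)
Maximum revenue is ¢83.
Now minimize piece count subject to staying optimal: for each k, pieces[k] = 1 + min over i with p[i]+r[k−i]=r[k] of pieces[k−i].
pieces[9] = 1
pieces[10] = 2
pieces[11] = 2
pieces[12] = 2

2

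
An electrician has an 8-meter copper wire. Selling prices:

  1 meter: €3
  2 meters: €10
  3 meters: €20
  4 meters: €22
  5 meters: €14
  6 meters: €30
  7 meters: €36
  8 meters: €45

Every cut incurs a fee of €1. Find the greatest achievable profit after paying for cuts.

Consider every possible first cut. r[k] is the best of p[i]+r[k−i] over all sellable i≤k, charging 1 whenever i<k.
r[1] = 3
r[2] = max(3+3-1, 10+0) = 10
r[3] = max(3+10-1, 10+3-1, 20+0) = 20
r[4] = max(3+20-1, 10+10-1, 20+3-1, 22+0) = 22
r[5] = max(3+22-1, 10+20-1, 20+10-1, 22+3-1, 14+0) = 29
r[6] = max(3+29-1, 10+22-1, 20+20-1, 22+10-1, 14+3-1, 30+0) = 39
r[7] = max(3+39-1, 10+29-1, 20+22-1, …, 30+3-1, 36+0) = 41
r[8] = max(3+41-1, 10+39-1, 20+29-1, …, 36+3-1, 45+0) = 48
One optimal plan: pieces 3 + 3 + 2 (2 cuts) → €50 − €2 = €48.

48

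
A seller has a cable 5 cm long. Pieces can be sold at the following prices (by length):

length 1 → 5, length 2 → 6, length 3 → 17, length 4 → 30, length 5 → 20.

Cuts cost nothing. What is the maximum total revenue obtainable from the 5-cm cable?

Consider every possible first cut. r[k] is the best of p[i]+r[k−i] over all sellable i≤k.
r[1] = 5
r[2] = 10  (first piece 1, then r[1]=5)
r[3] = 17
r[4] = 30
r[5] = 35  (first piece 1, then r[4]=30)
One optimal cutting: 4 + 1 → 30 + 5 = 35.

35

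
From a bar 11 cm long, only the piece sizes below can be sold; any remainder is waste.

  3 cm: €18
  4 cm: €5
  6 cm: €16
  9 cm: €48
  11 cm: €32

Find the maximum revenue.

Let f[k] be the best obtainable value from length k. For each k, try every first piece i and keep the best of price[i] + f[k−i].
f[1] = 0
f[2] = 0
f[3] = 18
f[4] = max(18+0, 5+0) = 18
f[5] = max(18+0, 5+0) = 18
f[6] = max(18+18, 5+0, 16+0) = 36
f[7] = max(18+18, 5+18, 16+0) = 36
f[8] = max(18+18, 5+18, 16+0) = 36
f[9] = max(18+36, 5+18, 16+18, 48+0) = 54
f[10] = max(18+36, 5+36, 16+18, 48+0) = 54
f[11] = max(18+36, 5+36, 16+18, 48+0, 32+0) = 54
One optimal cutting: pieces 3 + 3 + 3 with 2 cm of scrap → €54.

54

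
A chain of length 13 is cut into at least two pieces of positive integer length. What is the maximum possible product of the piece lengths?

Let prod[k] be the best product for length k (with at least one cut). For each first piece i, the rest contributes max(k−i, prod[k−i]).
prod[2] = 1·max(1,0) = 1·1 = 1
prod[3] = 1·max(2,1) = 1·2 = 2
prod[4] = 2·max(2,1) = 2·2 = 4
prod[5] = 2·max(3,2) = 2·3 = 6
prod[6] = 3·max(3,2) = 3·3 = 9
prod[7] = 2·max(5,6) = 2·6 = 12
prod[8] = 2·max(6,9) = 2·9 = 18
prod[9] = 3·max(6,9) = 3·9 = 27
prod[10] = 2·max(8,18) = 2·18 = 36
prod[11] = 2·max(9,27) = 2·27 = 54
prod[12] = 3·max(9,27) = 3·27 = 81
prod[13] = 2·max(11,54) = 2·54 = 108
One optimal split: 3 + 3 + 3 + 2 + 2; product 3·3·3·2·2 = 108.

108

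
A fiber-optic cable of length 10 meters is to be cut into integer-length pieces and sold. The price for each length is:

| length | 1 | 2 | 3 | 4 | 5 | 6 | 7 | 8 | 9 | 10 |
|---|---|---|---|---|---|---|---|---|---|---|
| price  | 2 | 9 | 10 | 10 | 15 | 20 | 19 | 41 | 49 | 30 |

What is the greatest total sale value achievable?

Consider every possible first cut. v[k] is the best of p[i]+v[k−i] over all sellable i≤k.
v[1] = 2
v[2] = max(2+2, 9+0) = 9
v[3] = max(2+9, 9+2, 10+0) = 11
v[4] = max(2+11, 9+9, 10+2, 10+0) = 18
v[5] = max(2+18, 9+11, 10+9, 10+2, 15+0) = 20
v[6] = max(2+20, 9+18, 10+11, 10+9, 15+2, 20+0) = 27
v[7] = max(2+27, 9+20, 10+18, …, 20+2, 19+0) = 29
v[8] = max(2+29, 9+27, 10+20, …, 19+2, 41+0) = 41
v[9] = max(2+41, 9+29, 10+27, …, 41+2, 49+0) = 49
v[10] = max(2+49, 9+41, 10+29, …, 49+2, 30+0) = 51
One optimal cutting: 9 + 1 → $49 + $2 = $51.

51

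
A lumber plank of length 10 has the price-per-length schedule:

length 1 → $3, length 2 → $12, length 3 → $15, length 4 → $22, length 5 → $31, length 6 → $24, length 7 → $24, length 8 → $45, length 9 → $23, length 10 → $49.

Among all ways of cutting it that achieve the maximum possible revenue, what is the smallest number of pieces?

2

Consider every possible first cut. r[k] is the best of p[i]+r[k−i] over all sellable i≤k.
r[1] = 3
r[2] = 12
r[3] = 15  (first piece 1, then r[2]=12)
r[4] = 24  (first piece 2, then r[2]=12)
r[5] = 31
r[6] = 36  (first piece 2, then r[4]=24)
r[7] = 43  (first piece 2, then r[5]=31)
r[8] = 48  (first piece 2, then r[6]=36)
r[9] = 55  (first piece 2, then r[7]=43)
r[10] = 62  (first piece 5, then r[5]=31)
Maximum revenue is $62.
Now minimize piece count subject to staying optimal: for each k, pieces[k] = 1 + min over i with p[i]+r[k−i]=r[k] of pieces[k−i].
pieces[7] = 2
pieces[8] = 4
pieces[9] = 3
pieces[10] = 2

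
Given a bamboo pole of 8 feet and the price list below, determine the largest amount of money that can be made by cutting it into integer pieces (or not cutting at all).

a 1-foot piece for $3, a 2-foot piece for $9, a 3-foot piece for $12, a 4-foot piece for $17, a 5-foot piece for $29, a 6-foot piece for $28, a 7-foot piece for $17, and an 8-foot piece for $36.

Let best[k] be the best obtainable value from length k. For each k, try every first piece i and keep the best of price[i] + best[k−i].
best[1] = 3
best[2] = 9
best[3] = 12  (first piece 1, then best[2]=9)
best[4] = 18  (first piece 2, then best[2]=9)
best[5] = 29
best[6] = 32  (first piece 1, then best[5]=29)
best[7] = 38  (first piece 2, then best[5]=29)
best[8] = 41  (first piece 1, then best[7]=38)
One optimal cutting: 5 + 2 + 1 → $29 + $9 + $3 = $41.

41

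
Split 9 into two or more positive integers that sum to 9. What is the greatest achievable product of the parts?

27

Let P[k] be the best product for length k (with at least one cut). For each first piece i, the rest contributes max(k−i, P[k−i]).
P[2] = 1·max(1,0) = 1·1 = 1
P[3] = 1·max(2,1) = 1·2 = 2
P[4] = 2·max(2,1) = 2·2 = 4
P[5] = 2·max(3,2) = 2·3 = 6
P[6] = 3·max(3,2) = 3·3 = 9
P[7] = 2·max(5,6) = 2·6 = 12
P[8] = 2·max(6,9) = 2·9 = 18
P[9] = 3·max(6,9) = 3·9 = 27
One optimal split: 3 + 3 + 3; product 3·3·3 = 27.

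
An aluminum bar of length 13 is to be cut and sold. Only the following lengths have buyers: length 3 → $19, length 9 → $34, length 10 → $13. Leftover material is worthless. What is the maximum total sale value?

Let r[k] be the best obtainable value from length k. For each k, try every first piece i and keep the best of price[i] + r[k−i].
r[1] = 0
r[2] = 0
r[3] = 19
r[4] = 19
r[5] = 19
r[6] = 38  (first piece 3, then r[3]=19)
r[7] = 38
r[8] = 38
r[9] = 57  (first piece 3, then r[6]=38)
r[10] = 57
r[11] = 57
r[12] = 76  (first piece 3, then r[9]=57)
r[13] = 76
One optimal cutting: pieces 3 + 3 + 3 + 3 with 1 cm of scrap → $76.

76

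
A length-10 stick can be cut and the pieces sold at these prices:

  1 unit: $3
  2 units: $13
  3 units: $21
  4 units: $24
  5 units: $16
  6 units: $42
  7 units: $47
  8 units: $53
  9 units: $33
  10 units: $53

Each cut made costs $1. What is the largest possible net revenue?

Consider every possible first cut. v[k] is the best of p[i]+v[k−i] over all sellable i≤k, charging 1 whenever i<k.
v[1] = 3
v[2] = max(3+3-1, 13+0) = 13
v[3] = max(3+13-1, 13+3-1, 21+0) = 21
v[4] = max(3+21-1, 13+13-1, 21+3-1, 24+0) = 25
v[5] = max(3+25-1, 13+21-1, 21+13-1, 24+3-1, 16+0) = 33
v[6] = max(3+33-1, 13+25-1, 21+21-1, 24+13-1, 16+3-1, 42+0) = 42
v[7] = max(3+42-1, 13+33-1, 21+25-1, …, 42+3-1, 47+0) = 47
v[8] = max(3+47-1, 13+42-1, 21+33-1, …, 47+3-1, 53+0) = 54
v[9] = max(3+54-1, 13+47-1, 21+42-1, …, 53+3-1, 33+0) = 62
v[10] = max(3+62-1, 13+54-1, 21+47-1, …, 33+3-1, 53+0) = 67
One optimal plan: pieces 7 + 3 (1 cut) → $68 − $1 = $67.

67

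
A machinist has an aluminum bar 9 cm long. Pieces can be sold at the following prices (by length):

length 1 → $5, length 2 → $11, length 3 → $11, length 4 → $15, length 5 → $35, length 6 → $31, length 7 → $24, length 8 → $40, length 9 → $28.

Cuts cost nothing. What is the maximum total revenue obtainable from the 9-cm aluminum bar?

57

Consider every possible first cut. best[k] is the best of p[i]+best[k−i] over all sellable i≤k.
best[1] = 5
best[2] = 11
best[3] = 16  (first piece 1, then best[2]=11)
best[4] = 22  (first piece 2, then best[2]=11)
best[5] = 35
best[6] = 40  (first piece 1, then best[5]=35)
best[7] = 46  (first piece 2, then best[5]=35)
best[8] = 51  (first piece 1, then best[7]=46)
best[9] = 57  (first piece 2, then best[7]=46)
One optimal cutting: 5 + 2 + 2 → $35 + $11 + $11 = $57.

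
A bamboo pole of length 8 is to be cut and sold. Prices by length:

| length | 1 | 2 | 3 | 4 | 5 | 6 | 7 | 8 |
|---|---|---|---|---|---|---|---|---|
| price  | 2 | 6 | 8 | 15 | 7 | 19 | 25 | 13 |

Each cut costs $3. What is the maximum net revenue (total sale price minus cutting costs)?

Let v[k] be the best obtainable value from length k. For each k, try every first piece i and keep the best of price[i] + v[k−i] minus the 3 cut fee when i<k.
v[1] = 2
v[2] = max(2+2-3, 6+0) = 6
v[3] = max(2+6-3, 6+2-3, 8+0) = 8
v[4] = max(2+8-3, 6+6-3, 8+2-3, 15+0) = 15
v[5] = max(2+15-3, 6+8-3, 8+6-3, 15+2-3, 7+0) = 14
v[6] = max(2+14-3, 6+15-3, 8+8-3, 15+6-3, 7+2-3, 19+0) = 19
v[7] = max(2+19-3, 6+14-3, 8+15-3, …, 19+2-3, 25+0) = 25
v[8] = max(2+25-3, 6+19-3, 8+14-3, …, 25+2-3, 13+0) = 27
One optimal plan: pieces 4 + 4 (1 cut) → $30 − $3 = $27.

27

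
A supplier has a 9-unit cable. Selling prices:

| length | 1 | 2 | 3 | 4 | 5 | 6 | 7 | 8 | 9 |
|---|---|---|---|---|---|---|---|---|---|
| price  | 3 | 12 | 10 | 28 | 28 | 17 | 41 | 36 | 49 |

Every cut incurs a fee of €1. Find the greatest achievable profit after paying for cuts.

57

Build net[k] bottom-up: net[k] = max over allowed piece i of (p[i] + net[k−i]) − 1 per cut.
net[1] = 3
net[2] = 12
net[3] = 14  (first piece 1, then net[2]=12)
net[4] = 28
net[5] = 30  (first piece 1, then net[4]=28)
net[6] = 39  (first piece 2, then net[4]=28)
net[7] = 41  (first piece 1, then net[6]=39)
net[8] = 55  (first piece 4, then net[4]=28)
net[9] = 57  (first piece 1, then net[8]=55)
One optimal plan: pieces 4 + 4 + 1 (2 cuts) → €59 − €2 = €57.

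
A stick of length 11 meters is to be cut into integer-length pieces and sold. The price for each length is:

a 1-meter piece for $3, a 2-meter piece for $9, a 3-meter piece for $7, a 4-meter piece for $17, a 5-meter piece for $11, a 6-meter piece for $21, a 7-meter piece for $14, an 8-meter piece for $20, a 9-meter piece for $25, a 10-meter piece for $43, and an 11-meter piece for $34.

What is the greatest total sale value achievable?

Consider every possible first cut. r[k] is the best of p[i]+r[k−i] over all sellable i≤k.
r[1] = 3
r[2] = 9
r[3] = 12  (first piece 1, then r[2]=9)
r[4] = 18  (first piece 2, then r[2]=9)
r[5] = 21  (first piece 1, then r[4]=18)
r[6] = 27  (first piece 2, then r[4]=18)
r[7] = 30  (first piece 1, then r[6]=27)
r[8] = 36  (first piece 2, then r[6]=27)
r[9] = 39  (first piece 1, then r[8]=36)
r[10] = 45  (first piece 2, then r[8]=36)
r[11] = 48  (first piece 1, then r[10]=45)
One optimal cutting: 2 + 2 + 2 + 2 + 2 + 1 → $9 + $9 + $9 + $9 + $9 + $3 = $48.

48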